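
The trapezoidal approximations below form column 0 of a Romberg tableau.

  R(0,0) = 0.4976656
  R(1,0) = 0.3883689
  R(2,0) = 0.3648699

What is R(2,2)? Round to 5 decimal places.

R(1,1) = 0.3883689 + (0.3883689 − 0.4976656)/3 = 0.3519367
R(2,1) = 0.3648699 + (0.3648699 − 0.3883689)/3 = 0.3570369
R(2,2) = (16·0.3570369 − 0.3519367) / 15 = 0.3573769

0.35738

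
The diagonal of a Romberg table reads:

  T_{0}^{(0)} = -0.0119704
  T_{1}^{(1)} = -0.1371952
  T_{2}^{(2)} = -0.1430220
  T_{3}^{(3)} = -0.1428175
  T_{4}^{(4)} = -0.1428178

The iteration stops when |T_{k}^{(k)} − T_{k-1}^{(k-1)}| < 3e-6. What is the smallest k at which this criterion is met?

k = 4

|T_{1}^{(1)} − T_{0}^{(0)}| = 0.1252248 ≥ 3e-6
|T_{2}^{(2)} − T_{1}^{(1)}| = 0.0058268 ≥ 3e-6
|T_{3}^{(3)} − T_{2}^{(2)}| = 0.0002045 ≥ 3e-6
|T_{4}^{(4)} − T_{3}^{(3)}| = 0.0000003 < 3e-6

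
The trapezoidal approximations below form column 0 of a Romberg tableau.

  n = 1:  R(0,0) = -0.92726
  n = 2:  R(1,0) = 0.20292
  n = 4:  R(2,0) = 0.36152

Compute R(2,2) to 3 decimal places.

0.403

Richardson extrapolation on the trapezoidal column (denominator 4−1=3):
R(1,1) = 0.20292 + (0.20292 − (-0.92726))/3 = 0.57965
R(2,1) = (4·0.36152 − 0.20292) / 3 = 0.41439
R(2,2) = 0.41439 + (0.41439 − 0.57965)/15 = 0.40337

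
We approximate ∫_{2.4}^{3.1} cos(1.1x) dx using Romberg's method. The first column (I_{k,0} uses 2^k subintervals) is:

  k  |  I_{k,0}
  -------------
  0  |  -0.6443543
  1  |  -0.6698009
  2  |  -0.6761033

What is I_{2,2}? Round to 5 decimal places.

-0.67820

Richardson extrapolation on the trapezoidal column (denominator 4−1=3):
I_{1,1} = -0.6698009 + (-0.6698009 − (-0.6443543))/3 = -0.6782831
I_{2,1} = (4·(-0.6761033) − (-0.6698009)) / 3 = -0.6782041
I_{2,2} = (16·(-0.6782041) − (-0.6782831)) / 15 = -0.6781988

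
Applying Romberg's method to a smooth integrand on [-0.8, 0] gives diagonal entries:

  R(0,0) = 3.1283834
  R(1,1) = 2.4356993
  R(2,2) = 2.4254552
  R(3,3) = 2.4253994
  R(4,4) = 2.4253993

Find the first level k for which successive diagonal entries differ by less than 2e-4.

k = 3

|R(1,1) − R(0,0)| = 0.6926841 ≥ 2e-4
|R(2,2) − R(1,1)| = 0.0102441 ≥ 2e-4
|R(3,3) − R(2,2)| = 0.0000558 < 2e-4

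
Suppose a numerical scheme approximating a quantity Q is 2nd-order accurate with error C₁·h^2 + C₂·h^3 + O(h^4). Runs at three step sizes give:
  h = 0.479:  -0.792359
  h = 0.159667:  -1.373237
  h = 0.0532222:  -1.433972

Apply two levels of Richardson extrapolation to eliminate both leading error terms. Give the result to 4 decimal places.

First eliminate the h^2 term (factor 3^2 = 9):
  B₁ = (9·(-1.373237) − (-0.792359))/8 = -1.445847
  B₂ = (9·(-1.433972) − (-1.373237))/8 = -1.441564
Then eliminate the h^3 term (factor 3^3 = 27):
  (27·(-1.441564) − (-1.445847))/26 = -1.441399

-1.4414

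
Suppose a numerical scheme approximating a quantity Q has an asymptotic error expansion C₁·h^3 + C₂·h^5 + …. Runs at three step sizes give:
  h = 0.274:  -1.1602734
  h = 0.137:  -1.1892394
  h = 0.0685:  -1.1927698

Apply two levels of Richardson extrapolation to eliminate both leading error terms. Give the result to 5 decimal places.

First eliminate the h^3 term (factor 2^3 = 8):
  B₁ = (8·(-1.1892394) − (-1.1602734))/7 = -1.1933774
  B₂ = (8·(-1.1927698) − (-1.1892394))/7 = -1.1932741
Then eliminate the h^5 term (factor 2^5 = 32):
  (32·(-1.1932741) − (-1.1933774))/31 = -1.1932708

-1.19327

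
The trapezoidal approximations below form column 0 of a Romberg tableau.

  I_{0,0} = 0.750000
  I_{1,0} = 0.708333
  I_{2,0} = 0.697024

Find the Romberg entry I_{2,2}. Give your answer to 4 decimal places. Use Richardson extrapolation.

I_{1,1} = 0.708333 + (0.708333 − 0.750000)/3 = 0.694444
I_{2,1} = (4·0.697024 − 0.708333) / 3 = 0.693254
I_{2,2} = (16·0.693254 − 0.694444) / 15 = 0.693175

0.6932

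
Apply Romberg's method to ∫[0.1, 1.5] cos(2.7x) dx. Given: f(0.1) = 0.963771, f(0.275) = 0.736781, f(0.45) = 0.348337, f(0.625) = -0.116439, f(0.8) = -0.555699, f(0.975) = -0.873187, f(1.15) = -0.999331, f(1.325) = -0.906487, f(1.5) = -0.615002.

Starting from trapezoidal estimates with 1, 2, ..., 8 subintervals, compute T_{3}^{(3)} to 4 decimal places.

T_{0}^{(0)} (trapezoid, 1 panel, h=1.4000): 0.244138
T_{1}^{(0)} (trapezoid, 2 panels, h=0.7000): -0.266920
T_{2}^{(0)} (trapezoid, 4 panels, h=0.3500): -0.361308
T_{3}^{(0)} (trapezoid, 8 panels, h=0.1750): -0.383537
T_{1}^{(1)} = -0.266920 + (-0.266920 − 0.244138)/3 = -0.437273
T_{2}^{(1)} = -0.361308 + (-0.361308 − (-0.266920))/3 = -0.392771
T_{3}^{(1)} = -0.383537 + (-0.383537 − (-0.361308))/3 = -0.390947
T_{2}^{(2)} = -0.392771 + (-0.392771 − (-0.437273))/15 = -0.389804
T_{3}^{(2)} = -0.390947 + (-0.390947 − (-0.392771))/15 = -0.390825
T_{3}^{(3)} = -0.390825 + (-0.390825 − (-0.389804))/63 = -0.390841

-0.3908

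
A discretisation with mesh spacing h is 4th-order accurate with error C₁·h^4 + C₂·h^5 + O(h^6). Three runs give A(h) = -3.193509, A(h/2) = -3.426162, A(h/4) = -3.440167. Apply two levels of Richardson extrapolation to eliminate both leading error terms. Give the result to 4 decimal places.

First eliminate the h^4 term (factor 2^4 = 16):
  B₁ = (16·(-3.426162) − (-3.193509))/15 = -3.441672
  B₂ = (16·(-3.440167) − (-3.426162))/15 = -3.441101
Then eliminate the h^5 term (factor 2^5 = 32):
  (32·(-3.441101) − (-3.441672))/31 = -3.441083

-3.4411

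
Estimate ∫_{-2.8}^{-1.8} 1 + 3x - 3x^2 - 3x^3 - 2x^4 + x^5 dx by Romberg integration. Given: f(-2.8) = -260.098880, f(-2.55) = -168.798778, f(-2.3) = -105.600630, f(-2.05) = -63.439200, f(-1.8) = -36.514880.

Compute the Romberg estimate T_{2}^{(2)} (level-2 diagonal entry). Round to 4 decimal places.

T_{0}^{(0)} (trapezoid, 1 panel, h=1.0000): -148.306880
T_{1}^{(0)} (trapezoid, 2 panels, h=0.5000): -126.953755
T_{2}^{(0)} (trapezoid, 4 panels, h=0.2500): -121.536372
T_{1}^{(1)} = -126.953755 + (-126.953755 − (-148.306880))/3 = -119.836047
T_{2}^{(1)} = -121.536372 + (-121.536372 − (-126.953755))/3 = -119.730578
T_{2}^{(2)} = -119.730578 + (-119.730578 − (-119.836047))/15 = -119.723547

-119.7235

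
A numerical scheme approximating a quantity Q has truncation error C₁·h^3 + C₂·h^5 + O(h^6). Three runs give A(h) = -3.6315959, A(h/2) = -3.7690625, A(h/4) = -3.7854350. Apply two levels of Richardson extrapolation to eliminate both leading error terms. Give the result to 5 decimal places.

-3.78774

First eliminate the h^3 term (factor 2^3 = 8):
  B₁ = (8·(-3.7690625) − (-3.6315959))/7 = -3.7887006
  B₂ = (8·(-3.7854350) − (-3.7690625))/7 = -3.7877739
Then eliminate the h^5 term (factor 2^5 = 32):
  (32·(-3.7877739) − (-3.7887006))/31 = -3.7877440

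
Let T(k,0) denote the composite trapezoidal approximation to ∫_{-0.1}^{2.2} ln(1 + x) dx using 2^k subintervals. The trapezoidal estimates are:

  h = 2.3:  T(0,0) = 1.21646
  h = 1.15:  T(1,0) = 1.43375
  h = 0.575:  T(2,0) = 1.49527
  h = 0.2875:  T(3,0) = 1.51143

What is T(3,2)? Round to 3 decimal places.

Richardson extrapolation on the trapezoidal column (denominator 4−1=3):
T(2,1) = 1.49527 + (1.49527 − 1.43375)/3 = 1.51578
T(3,1) = (4·1.51143 − 1.49527) / 3 = 1.51682
T(3,2) = 1.51682 + (1.51682 − 1.51578)/15 = 1.51689

1.517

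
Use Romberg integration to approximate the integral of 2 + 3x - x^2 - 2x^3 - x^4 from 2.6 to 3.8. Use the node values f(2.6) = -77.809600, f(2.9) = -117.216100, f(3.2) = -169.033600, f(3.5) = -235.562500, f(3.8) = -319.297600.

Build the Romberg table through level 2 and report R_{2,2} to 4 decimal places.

R_{0,0} (trapezoid, 1 panel, h=1.2000): -238.264320
R_{1,0} (trapezoid, 2 panels, h=0.6000): -220.552320
R_{2,0} (trapezoid, 4 panels, h=0.3000): -216.109740
R_{1,1} = -220.552320 + (-220.552320 − (-238.264320))/3 = -214.648320
R_{2,1} = -216.109740 + (-216.109740 − (-220.552320))/3 = -214.628880
R_{2,2} = -214.628880 + (-214.628880 − (-214.648320))/15 = -214.627584

-214.6276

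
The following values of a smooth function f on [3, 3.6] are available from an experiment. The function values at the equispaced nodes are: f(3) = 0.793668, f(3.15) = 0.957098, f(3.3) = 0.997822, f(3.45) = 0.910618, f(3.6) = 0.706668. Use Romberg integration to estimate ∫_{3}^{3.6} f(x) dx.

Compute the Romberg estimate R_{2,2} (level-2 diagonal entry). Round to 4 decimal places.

0.5483

R_{0,0} (trapezoid, 1 panel, h=0.6000): 0.450101
R_{1,0} (trapezoid, 2 panels, h=0.3000): 0.524397
R_{2,0} (trapezoid, 4 panels, h=0.1500): 0.542356
R_{1,1} = 0.524397 + (0.524397 − 0.450101)/3 = 0.549162
R_{2,1} = 0.542356 + (0.542356 − 0.524397)/3 = 0.548342
R_{2,2} = 0.548342 + (0.548342 − 0.549162)/15 = 0.548287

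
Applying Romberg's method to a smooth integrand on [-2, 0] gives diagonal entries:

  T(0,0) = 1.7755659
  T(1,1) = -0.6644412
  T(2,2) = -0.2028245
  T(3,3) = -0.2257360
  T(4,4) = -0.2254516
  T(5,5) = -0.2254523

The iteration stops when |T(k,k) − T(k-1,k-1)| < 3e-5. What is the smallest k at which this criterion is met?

k = 5

|T(1,1) − T(0,0)| = 2.4400071 ≥ 3e-5
|T(2,2) − T(1,1)| = 0.4616167 ≥ 3e-5
|T(3,3) − T(2,2)| = 0.0229115 ≥ 3e-5
|T(4,4) − T(3,3)| = 0.0002844 ≥ 3e-5
|T(5,5) − T(4,4)| = 0.0000007 < 3e-5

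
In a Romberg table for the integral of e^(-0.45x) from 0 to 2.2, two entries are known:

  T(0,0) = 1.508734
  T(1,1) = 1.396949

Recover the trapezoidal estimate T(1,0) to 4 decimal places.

From T(1,1) = (4·T(1,0) − T(0,0))/3, solve for T(1,0):
4·T(1,0) = 3·1.396949 + 1.508734 = 5.699581
T(1,0) = 1.424895

1.4249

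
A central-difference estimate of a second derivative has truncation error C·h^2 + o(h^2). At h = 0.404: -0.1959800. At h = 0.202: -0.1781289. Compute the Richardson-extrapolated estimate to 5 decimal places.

The leading error scales as h^2; refining by a factor of 2 reduces it by 2^2 = 4.
Extrapolated value = (4·A(h/2) − A(h)) / (4 − 1)
= (4·(-0.1781289) − (-0.1959800)) / 3
= -0.5165356 / 3 = -0.1721785

-0.17218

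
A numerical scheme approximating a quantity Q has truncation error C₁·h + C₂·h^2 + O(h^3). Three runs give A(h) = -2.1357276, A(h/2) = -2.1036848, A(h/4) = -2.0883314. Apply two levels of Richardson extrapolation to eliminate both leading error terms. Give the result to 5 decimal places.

First eliminate the h term (factor 2^1 = 2):
  B₁ = (2·(-2.1036848) − (-2.1357276))/1 = -2.0716420
  B₂ = (2·(-2.0883314) − (-2.1036848))/1 = -2.0729780
Then eliminate the h^2 term (factor 2^2 = 4):
  (4·(-2.0729780) − (-2.0716420))/3 = -2.0734233

-2.07342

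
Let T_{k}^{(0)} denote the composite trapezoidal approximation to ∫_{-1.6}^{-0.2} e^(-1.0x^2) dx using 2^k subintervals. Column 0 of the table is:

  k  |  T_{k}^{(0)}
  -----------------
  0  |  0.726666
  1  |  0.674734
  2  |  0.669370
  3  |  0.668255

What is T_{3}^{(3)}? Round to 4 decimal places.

T_{1}^{(1)} = (4·0.674734 − 0.726666) / 3 = 0.657423
T_{2}^{(1)} = 0.669370 + (0.669370 − 0.674734)/3 = 0.667582
T_{3}^{(1)} = (4·0.668255 − 0.669370) / 3 = 0.667883
T_{2}^{(2)} = (16·0.667582 − 0.657423) / 15 = 0.668259
T_{3}^{(2)} = 0.667883 + (0.667883 − 0.667582)/15 = 0.667903
T_{3}^{(3)} = (64·0.667903 − 0.668259) / 63 = 0.667897

0.6679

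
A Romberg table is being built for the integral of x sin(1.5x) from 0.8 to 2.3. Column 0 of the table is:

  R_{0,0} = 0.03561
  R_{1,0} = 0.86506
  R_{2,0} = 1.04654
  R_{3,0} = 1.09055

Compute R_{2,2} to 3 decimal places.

Richardson extrapolation on the trapezoidal column (denominator 4−1=3):
R_{1,1} = (4·0.86506 − 0.03561) / 3 = 1.14154
R_{2,1} = 1.04654 + (1.04654 − 0.86506)/3 = 1.10703
R_{2,2} = (16·1.10703 − 1.14154) / 15 = 1.10473
(Column j=1 coincides with Simpson's rule on the same nodes.)

1.105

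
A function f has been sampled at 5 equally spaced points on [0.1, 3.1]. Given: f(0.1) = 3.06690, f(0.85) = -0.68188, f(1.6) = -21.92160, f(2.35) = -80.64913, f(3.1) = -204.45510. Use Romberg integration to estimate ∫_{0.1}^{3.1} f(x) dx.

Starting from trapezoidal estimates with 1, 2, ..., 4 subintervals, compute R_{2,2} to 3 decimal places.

-142.512

R_{0,0} (trapezoid, 1 panel, h=3.0000): -302.08230
R_{1,0} (trapezoid, 2 panels, h=1.5000): -183.92355
R_{2,0} (trapezoid, 4 panels, h=0.7500): -152.96003
R_{1,1} = -183.92355 + (-183.92355 − (-302.08230))/3 = -144.53730
R_{2,1} = -152.96003 + (-152.96003 − (-183.92355))/3 = -142.63886
R_{2,2} = -142.63886 + (-142.63886 − (-144.53730))/15 = -142.51230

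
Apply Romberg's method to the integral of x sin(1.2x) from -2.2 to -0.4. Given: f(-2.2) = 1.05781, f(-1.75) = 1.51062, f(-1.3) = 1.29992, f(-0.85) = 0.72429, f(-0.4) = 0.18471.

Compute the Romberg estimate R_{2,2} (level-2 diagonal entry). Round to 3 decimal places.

R_{0,0} (trapezoid, 1 panel, h=1.8000): 1.11827
R_{1,0} (trapezoid, 2 panels, h=0.9000): 1.72906
R_{2,0} (trapezoid, 4 panels, h=0.4500): 1.87024
R_{1,1} = 1.72906 + (1.72906 − 1.11827)/3 = 1.93266
R_{2,1} = 1.87024 + (1.87024 − 1.72906)/3 = 1.91730
R_{2,2} = 1.91730 + (1.91730 − 1.93266)/15 = 1.91628

1.916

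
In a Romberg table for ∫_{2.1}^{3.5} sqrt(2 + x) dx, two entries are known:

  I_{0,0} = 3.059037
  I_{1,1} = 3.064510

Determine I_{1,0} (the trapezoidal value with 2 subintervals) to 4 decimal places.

3.0631

From I_{1,1} = (4·I_{1,0} − I_{0,0})/3, solve for I_{1,0}:
4·I_{1,0} = 3·3.064510 + 3.059037 = 12.252567
I_{1,0} = 3.063142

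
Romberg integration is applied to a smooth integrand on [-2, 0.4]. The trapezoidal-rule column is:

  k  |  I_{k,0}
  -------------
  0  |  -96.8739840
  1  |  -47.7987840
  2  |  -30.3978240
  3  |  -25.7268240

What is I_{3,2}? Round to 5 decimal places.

Richardson extrapolation on the trapezoidal column (denominator 4−1=3):
I_{2,1} = (4·(-30.3978240) − (-47.7987840)) / 3 = -24.5975040
I_{3,1} = -25.7268240 + (-25.7268240 − (-30.3978240))/3 = -24.1698240
I_{3,2} = -24.1698240 + (-24.1698240 − (-24.5975040))/15 = -24.1413120

-24.14131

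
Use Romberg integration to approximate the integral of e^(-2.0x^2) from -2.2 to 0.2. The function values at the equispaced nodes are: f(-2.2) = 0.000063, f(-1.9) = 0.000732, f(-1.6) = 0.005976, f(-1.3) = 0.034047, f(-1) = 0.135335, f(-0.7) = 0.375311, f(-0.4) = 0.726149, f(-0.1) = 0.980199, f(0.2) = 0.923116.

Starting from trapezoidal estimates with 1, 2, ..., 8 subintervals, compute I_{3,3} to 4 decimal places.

0.8215

I_{0,0} (trapezoid, 1 panel, h=2.4000): 1.107815
I_{1,0} (trapezoid, 2 panels, h=1.2000): 0.716309
I_{2,0} (trapezoid, 4 panels, h=0.6000): 0.797430
I_{3,0} (trapezoid, 8 panels, h=0.3000): 0.815802
I_{1,1} = 0.716309 + (0.716309 − 1.107815)/3 = 0.585807
I_{2,1} = 0.797430 + (0.797430 − 0.716309)/3 = 0.824470
I_{3,1} = 0.815802 + (0.815802 − 0.797430)/3 = 0.821926
I_{2,2} = 0.824470 + (0.824470 − 0.585807)/15 = 0.840381
I_{3,2} = 0.821926 + (0.821926 − 0.824470)/15 = 0.821756
I_{3,3} = 0.821756 + (0.821756 − 0.840381)/63 = 0.821460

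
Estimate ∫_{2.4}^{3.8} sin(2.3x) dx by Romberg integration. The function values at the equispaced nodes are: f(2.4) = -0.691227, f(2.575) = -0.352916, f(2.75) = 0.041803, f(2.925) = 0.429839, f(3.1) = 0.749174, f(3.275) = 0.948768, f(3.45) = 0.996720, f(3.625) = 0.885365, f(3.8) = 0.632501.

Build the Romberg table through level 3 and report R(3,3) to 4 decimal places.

0.6510

R(0,0) (trapezoid, 1 panel, h=1.4000): -0.041108
R(1,0) (trapezoid, 2 panels, h=0.7000): 0.503868
R(2,0) (trapezoid, 4 panels, h=0.3500): 0.615417
R(3,0) (trapezoid, 8 panels, h=0.1750): 0.642143
R(1,1) = 0.503868 + (0.503868 − (-0.041108))/3 = 0.685527
R(2,1) = 0.615417 + (0.615417 − 0.503868)/3 = 0.652600
R(3,1) = 0.642143 + (0.642143 − 0.615417)/3 = 0.651052
R(2,2) = 0.652600 + (0.652600 − 0.685527)/15 = 0.650405
R(3,2) = 0.651052 + (0.651052 − 0.652600)/15 = 0.650949
R(3,3) = 0.650949 + (0.650949 − 0.650405)/63 = 0.650958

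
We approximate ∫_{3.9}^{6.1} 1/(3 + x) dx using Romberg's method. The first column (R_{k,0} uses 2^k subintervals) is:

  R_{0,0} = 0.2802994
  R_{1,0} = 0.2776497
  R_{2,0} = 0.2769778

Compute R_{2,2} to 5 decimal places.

R_{1,1} = 0.2776497 + (0.2776497 − 0.2802994)/3 = 0.2767665
R_{2,1} = 0.2769778 + (0.2769778 − 0.2776497)/3 = 0.2767538
R_{2,2} = 0.2767538 + (0.2767538 − 0.2767665)/15 = 0.2767530

0.27675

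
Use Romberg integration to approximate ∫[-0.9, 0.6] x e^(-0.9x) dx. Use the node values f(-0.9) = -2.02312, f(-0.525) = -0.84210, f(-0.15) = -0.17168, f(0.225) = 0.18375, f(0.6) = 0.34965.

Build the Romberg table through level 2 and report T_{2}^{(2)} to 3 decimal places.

T_{0}^{(0)} (trapezoid, 1 panel, h=1.5000): -1.25510
T_{1}^{(0)} (trapezoid, 2 panels, h=0.7500): -0.75631
T_{2}^{(0)} (trapezoid, 4 panels, h=0.3750): -0.62504
T_{1}^{(1)} = -0.75631 + (-0.75631 − (-1.25510))/3 = -0.59005
T_{2}^{(1)} = -0.62504 + (-0.62504 − (-0.75631))/3 = -0.58128
T_{2}^{(2)} = -0.58128 + (-0.58128 − (-0.59005))/15 = -0.58070

-0.581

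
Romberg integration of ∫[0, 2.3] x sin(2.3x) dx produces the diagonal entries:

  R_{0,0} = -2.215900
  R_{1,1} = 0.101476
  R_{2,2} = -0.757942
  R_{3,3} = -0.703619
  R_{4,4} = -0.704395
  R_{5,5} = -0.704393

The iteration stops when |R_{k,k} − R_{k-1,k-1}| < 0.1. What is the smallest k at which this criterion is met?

|R_{1,1} − R_{0,0}| = 2.317376 ≥ 0.1
|R_{2,2} − R_{1,1}| = 0.859418 ≥ 0.1
|R_{3,3} − R_{2,2}| = 0.054323 < 0.1

k = 3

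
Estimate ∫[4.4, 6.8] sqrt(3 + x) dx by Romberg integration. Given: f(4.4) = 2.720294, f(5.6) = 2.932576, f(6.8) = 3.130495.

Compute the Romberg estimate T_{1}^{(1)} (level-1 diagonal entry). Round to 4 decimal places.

7.0324

T_{0}^{(0)} (trapezoid, 1 panel, h=2.4000): 7.020947
T_{1}^{(0)} (trapezoid, 2 panels, h=1.2000): 7.029565
T_{1}^{(1)} = 7.029565 + (7.029565 − 7.020947)/3 = 7.032438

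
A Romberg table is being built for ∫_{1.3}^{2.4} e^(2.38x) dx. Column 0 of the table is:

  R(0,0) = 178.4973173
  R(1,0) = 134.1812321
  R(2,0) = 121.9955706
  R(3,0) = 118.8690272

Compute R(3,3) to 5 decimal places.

Richardson extrapolation on the trapezoidal column (denominator 4−1=3):
R(1,1) = (4·134.1812321 − 178.4973173) / 3 = 119.4092037
R(2,1) = (4·121.9955706 − 134.1812321) / 3 = 117.9336834
R(3,1) = (4·118.8690272 − 121.9955706) / 3 = 117.8268461
R(2,2) = 117.9336834 + (117.9336834 − 119.4092037)/15 = 117.8353154
R(3,2) = (16·117.8268461 − 117.9336834) / 15 = 117.8197236
R(3,3) = 117.8197236 + (117.8197236 − 117.8353154)/63 = 117.8194761
(Column j=1 coincides with Simpson's rule on the same nodes.)

117.81948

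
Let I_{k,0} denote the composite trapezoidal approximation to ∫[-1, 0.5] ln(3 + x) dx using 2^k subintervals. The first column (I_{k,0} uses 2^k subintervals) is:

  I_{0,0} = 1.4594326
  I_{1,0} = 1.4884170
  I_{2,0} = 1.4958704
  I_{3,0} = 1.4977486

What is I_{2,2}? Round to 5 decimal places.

I_{1,1} = 1.4884170 + (1.4884170 − 1.4594326)/3 = 1.4980785
I_{2,1} = 1.4958704 + (1.4958704 − 1.4884170)/3 = 1.4983549
I_{2,2} = (16·1.4983549 − 1.4980785) / 15 = 1.4983733

1.49837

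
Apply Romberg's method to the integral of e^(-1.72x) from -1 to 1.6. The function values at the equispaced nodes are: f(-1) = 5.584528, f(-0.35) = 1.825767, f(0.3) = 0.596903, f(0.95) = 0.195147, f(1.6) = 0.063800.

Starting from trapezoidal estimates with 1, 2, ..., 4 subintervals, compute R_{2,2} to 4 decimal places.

R_{0,0} (trapezoid, 1 panel, h=2.6000): 7.342826
R_{1,0} (trapezoid, 2 panels, h=1.3000): 4.447387
R_{2,0} (trapezoid, 4 panels, h=0.6500): 3.537288
R_{1,1} = 4.447387 + (4.447387 − 7.342826)/3 = 3.482241
R_{2,1} = 3.537288 + (3.537288 − 4.447387)/3 = 3.233922
R_{2,2} = 3.233922 + (3.233922 − 3.482241)/15 = 3.217367

3.2174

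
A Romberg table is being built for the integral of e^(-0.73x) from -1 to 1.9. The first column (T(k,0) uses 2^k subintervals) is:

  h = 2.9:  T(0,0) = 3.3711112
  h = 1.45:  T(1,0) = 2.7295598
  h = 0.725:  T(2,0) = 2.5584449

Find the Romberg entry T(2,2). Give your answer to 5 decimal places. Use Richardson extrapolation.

Richardson extrapolation on the trapezoidal column (denominator 4−1=3):
T(1,1) = (4·2.7295598 − 3.3711112) / 3 = 2.5157093
T(2,1) = (4·2.5584449 − 2.7295598) / 3 = 2.5014066
T(2,2) = (16·2.5014066 − 2.5157093) / 15 = 2.5004531

2.50045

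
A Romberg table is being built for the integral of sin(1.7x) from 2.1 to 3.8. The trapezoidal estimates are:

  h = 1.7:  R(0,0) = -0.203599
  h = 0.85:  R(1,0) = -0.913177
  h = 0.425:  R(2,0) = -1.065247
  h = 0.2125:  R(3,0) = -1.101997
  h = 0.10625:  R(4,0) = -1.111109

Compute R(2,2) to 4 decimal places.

-1.1137

Richardson extrapolation on the trapezoidal column (denominator 4−1=3):
R(1,1) = (4·(-0.913177) − (-0.203599)) / 3 = -1.149703
R(2,1) = -1.065247 + (-1.065247 − (-0.913177))/3 = -1.115937
R(2,2) = (16·(-1.115937) − (-1.149703)) / 15 = -1.113686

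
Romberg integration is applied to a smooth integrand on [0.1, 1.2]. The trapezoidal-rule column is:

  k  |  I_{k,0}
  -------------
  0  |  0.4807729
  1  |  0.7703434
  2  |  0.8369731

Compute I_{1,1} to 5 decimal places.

0.86687

I_{1,1} = 0.7703434 + (0.7703434 − 0.4807729)/3 = 0.8668669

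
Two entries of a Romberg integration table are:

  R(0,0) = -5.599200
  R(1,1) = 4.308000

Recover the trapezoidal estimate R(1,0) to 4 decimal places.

1.8312

From R(1,1) = (4·R(1,0) − R(0,0))/3, solve for R(1,0):
4·R(1,0) = 3·4.308000 + (-5.599200) = 7.324800
R(1,0) = 1.831200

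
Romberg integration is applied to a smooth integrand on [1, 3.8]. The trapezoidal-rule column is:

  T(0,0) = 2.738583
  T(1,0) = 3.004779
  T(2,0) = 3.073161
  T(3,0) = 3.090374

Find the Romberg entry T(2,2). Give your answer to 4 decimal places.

Richardson extrapolation on the trapezoidal column (denominator 4−1=3):
T(1,1) = (4·3.004779 − 2.738583) / 3 = 3.093511
T(2,1) = 3.073161 + (3.073161 − 3.004779)/3 = 3.095955
T(2,2) = (16·3.095955 − 3.093511) / 15 = 3.096118

3.0961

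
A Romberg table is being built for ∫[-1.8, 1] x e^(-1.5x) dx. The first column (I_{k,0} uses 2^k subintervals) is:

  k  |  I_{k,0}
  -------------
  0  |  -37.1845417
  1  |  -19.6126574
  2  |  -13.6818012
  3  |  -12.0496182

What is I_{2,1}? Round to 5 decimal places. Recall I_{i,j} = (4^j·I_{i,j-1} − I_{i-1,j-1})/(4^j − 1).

Richardson extrapolation on the trapezoidal column (denominator 4−1=3):
I_{2,1} = (4·(-13.6818012) − (-19.6126574)) / 3 = -11.7048491

-11.70485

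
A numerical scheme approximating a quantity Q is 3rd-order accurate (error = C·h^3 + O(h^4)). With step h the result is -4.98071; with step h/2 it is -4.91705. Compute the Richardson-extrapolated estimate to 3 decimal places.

Extrapolated value = (8·A(h/2) − A(h)) / (8 − 1)
= (8·(-4.91705) − (-4.98071)) / 7
= -34.35569 / 7 = -4.90796

-4.908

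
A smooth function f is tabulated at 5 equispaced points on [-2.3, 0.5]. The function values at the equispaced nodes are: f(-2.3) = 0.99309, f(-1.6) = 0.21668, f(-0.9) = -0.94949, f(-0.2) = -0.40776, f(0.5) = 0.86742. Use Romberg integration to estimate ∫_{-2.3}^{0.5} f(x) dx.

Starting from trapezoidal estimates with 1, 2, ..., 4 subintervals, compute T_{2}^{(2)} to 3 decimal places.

-0.140

T_{0}^{(0)} (trapezoid, 1 panel, h=2.8000): 2.60471
T_{1}^{(0)} (trapezoid, 2 panels, h=1.4000): -0.02693
T_{2}^{(0)} (trapezoid, 4 panels, h=0.7000): -0.14722
T_{1}^{(1)} = -0.02693 + (-0.02693 − 2.60471)/3 = -0.90414
T_{2}^{(1)} = -0.14722 + (-0.14722 − (-0.02693))/3 = -0.18732
T_{2}^{(2)} = -0.18732 + (-0.18732 − (-0.90414))/15 = -0.13953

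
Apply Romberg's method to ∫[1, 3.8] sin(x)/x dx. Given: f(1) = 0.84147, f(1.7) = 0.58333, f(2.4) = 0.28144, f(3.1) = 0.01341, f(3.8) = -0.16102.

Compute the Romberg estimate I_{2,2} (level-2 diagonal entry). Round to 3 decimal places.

0.847

I_{0,0} (trapezoid, 1 panel, h=2.8000): 0.95263
I_{1,0} (trapezoid, 2 panels, h=1.4000): 0.87033
I_{2,0} (trapezoid, 4 panels, h=0.7000): 0.85288
I_{1,1} = 0.87033 + (0.87033 − 0.95263)/3 = 0.84290
I_{2,1} = 0.85288 + (0.85288 − 0.87033)/3 = 0.84706
I_{2,2} = 0.84706 + (0.84706 − 0.84290)/15 = 0.84734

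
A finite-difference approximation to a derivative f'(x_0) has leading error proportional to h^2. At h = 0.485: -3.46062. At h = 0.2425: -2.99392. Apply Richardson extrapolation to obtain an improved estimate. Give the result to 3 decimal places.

-2.838

Extrapolated value = (4·A(h/2) − A(h)) / (4 − 1)
= (4·(-2.99392) − (-3.46062)) / 3
= -8.51506 / 3 = -2.83835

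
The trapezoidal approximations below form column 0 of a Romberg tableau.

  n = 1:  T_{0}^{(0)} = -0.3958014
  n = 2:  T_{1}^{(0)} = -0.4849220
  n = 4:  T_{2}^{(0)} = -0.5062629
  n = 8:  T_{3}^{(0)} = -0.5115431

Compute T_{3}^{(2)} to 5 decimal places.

-0.51330

Richardson extrapolation on the trapezoidal column (denominator 4−1=3):
T_{2}^{(1)} = -0.5062629 + (-0.5062629 − (-0.4849220))/3 = -0.5133765
T_{3}^{(1)} = (4·(-0.5115431) − (-0.5062629)) / 3 = -0.5133032
T_{3}^{(2)} = (16·(-0.5133032) − (-0.5133765)) / 15 = -0.5132983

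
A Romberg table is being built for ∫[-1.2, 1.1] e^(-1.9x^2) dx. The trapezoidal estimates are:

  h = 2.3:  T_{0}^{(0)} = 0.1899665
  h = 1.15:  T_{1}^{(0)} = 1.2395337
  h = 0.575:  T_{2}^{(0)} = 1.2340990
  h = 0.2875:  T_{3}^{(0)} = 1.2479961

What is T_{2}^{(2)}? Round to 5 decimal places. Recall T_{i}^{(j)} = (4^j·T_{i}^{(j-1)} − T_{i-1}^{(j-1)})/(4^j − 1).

Richardson extrapolation on the trapezoidal column (denominator 4−1=3):
T_{1}^{(1)} = (4·1.2395337 − 0.1899665) / 3 = 1.5893894
T_{2}^{(1)} = 1.2340990 + (1.2340990 − 1.2395337)/3 = 1.2322874
T_{2}^{(2)} = (16·1.2322874 − 1.5893894) / 15 = 1.2084806

1.20848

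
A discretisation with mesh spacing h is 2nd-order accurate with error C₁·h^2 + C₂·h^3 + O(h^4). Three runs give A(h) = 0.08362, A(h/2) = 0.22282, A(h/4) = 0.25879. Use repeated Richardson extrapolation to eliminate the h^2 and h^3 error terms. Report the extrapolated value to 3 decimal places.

First eliminate the h^2 term (factor 2^2 = 4):
  B₁ = (4·0.22282 − 0.08362)/3 = 0.26922
  B₂ = (4·0.25879 − 0.22282)/3 = 0.27078
Then eliminate the h^3 term (factor 2^3 = 8):
  (8·0.27078 − 0.26922)/7 = 0.27100

0.271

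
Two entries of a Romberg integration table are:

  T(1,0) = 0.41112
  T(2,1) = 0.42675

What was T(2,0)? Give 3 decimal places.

From T(2,1) = (4·T(2,0) − T(1,0))/3, solve for T(2,0):
4·T(2,0) = 3·0.42675 + 0.41112 = 1.69137
T(2,0) = 0.42284

0.423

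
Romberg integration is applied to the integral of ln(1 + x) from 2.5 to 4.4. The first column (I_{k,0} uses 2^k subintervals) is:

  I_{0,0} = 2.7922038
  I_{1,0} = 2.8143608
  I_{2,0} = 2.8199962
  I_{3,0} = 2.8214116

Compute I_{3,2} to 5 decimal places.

I_{2,1} = 2.8199962 + (2.8199962 − 2.8143608)/3 = 2.8218747
I_{3,1} = 2.8214116 + (2.8214116 − 2.8199962)/3 = 2.8218834
I_{3,2} = (16·2.8218834 − 2.8218747) / 15 = 2.8218840

2.82188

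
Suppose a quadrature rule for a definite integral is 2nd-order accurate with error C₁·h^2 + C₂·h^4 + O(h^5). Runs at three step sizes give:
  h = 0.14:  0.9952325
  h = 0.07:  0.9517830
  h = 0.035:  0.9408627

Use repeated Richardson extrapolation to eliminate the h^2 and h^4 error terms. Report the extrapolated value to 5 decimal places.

First eliminate the h^2 term (factor 2^2 = 4):
  B₁ = (4·0.9517830 − 0.9952325)/3 = 0.9372998
  B₂ = (4·0.9408627 − 0.9517830)/3 = 0.9372226
Then eliminate the h^4 term (factor 2^4 = 16):
  (16·0.9372226 − 0.9372998)/15 = 0.9372175

0.93722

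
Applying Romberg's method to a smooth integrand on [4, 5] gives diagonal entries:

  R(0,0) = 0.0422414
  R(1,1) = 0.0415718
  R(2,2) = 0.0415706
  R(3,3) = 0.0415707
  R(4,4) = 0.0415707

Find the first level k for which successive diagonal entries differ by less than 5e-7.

k = 3

|R(1,1) − R(0,0)| = 0.0006696 ≥ 5e-7
|R(2,2) − R(1,1)| = 0.0000012 ≥ 5e-7
|R(3,3) − R(2,2)| = 0.0000001 < 5e-7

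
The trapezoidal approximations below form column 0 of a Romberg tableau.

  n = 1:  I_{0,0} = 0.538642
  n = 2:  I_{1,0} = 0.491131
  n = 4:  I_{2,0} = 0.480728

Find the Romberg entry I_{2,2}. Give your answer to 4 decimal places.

0.4774

I_{1,1} = 0.491131 + (0.491131 − 0.538642)/3 = 0.475294
I_{2,1} = 0.480728 + (0.480728 − 0.491131)/3 = 0.477260
I_{2,2} = 0.477260 + (0.477260 − 0.475294)/15 = 0.477391
(Column j=1 coincides with Simpson's rule on the same nodes.)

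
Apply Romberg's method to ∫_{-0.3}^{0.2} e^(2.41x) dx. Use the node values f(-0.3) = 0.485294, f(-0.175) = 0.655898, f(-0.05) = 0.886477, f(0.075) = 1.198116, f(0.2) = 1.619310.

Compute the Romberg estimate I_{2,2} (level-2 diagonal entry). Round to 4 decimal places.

I_{0,0} (trapezoid, 1 panel, h=0.5000): 0.526151
I_{1,0} (trapezoid, 2 panels, h=0.2500): 0.484695
I_{2,0} (trapezoid, 4 panels, h=0.1250): 0.474099
I_{1,1} = 0.484695 + (0.484695 − 0.526151)/3 = 0.470876
I_{2,1} = 0.474099 + (0.474099 − 0.484695)/3 = 0.470567
I_{2,2} = 0.470567 + (0.470567 − 0.470876)/15 = 0.470546

0.4705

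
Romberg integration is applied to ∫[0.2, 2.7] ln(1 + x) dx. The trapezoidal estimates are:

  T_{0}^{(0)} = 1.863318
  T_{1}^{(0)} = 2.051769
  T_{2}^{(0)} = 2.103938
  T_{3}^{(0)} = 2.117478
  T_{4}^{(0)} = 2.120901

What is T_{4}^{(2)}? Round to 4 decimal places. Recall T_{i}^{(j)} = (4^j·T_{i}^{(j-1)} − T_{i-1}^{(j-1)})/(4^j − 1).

Richardson extrapolation on the trapezoidal column (denominator 4−1=3):
T_{3}^{(1)} = (4·2.117478 − 2.103938) / 3 = 2.121991
T_{4}^{(1)} = (4·2.120901 − 2.117478) / 3 = 2.122042
T_{4}^{(2)} = (16·2.122042 − 2.121991) / 15 = 2.122045

2.1220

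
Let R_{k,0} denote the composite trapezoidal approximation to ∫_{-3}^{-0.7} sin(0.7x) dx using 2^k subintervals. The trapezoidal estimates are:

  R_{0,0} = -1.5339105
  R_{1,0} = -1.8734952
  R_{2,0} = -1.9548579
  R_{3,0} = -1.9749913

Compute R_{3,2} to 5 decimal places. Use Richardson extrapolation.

-1.98168

Richardson extrapolation on the trapezoidal column (denominator 4−1=3):
R_{2,1} = (4·(-1.9548579) − (-1.8734952)) / 3 = -1.9819788
R_{3,1} = -1.9749913 + (-1.9749913 − (-1.9548579))/3 = -1.9817024
R_{3,2} = -1.9817024 + (-1.9817024 − (-1.9819788))/15 = -1.9816840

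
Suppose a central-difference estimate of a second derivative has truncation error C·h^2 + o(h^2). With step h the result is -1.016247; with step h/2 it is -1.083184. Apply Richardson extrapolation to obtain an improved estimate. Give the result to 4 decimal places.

-1.1055

Extrapolated value = (4·A(h/2) − A(h)) / (4 − 1)
= (4·(-1.083184) − (-1.016247)) / 3
= -3.316489 / 3 = -1.105496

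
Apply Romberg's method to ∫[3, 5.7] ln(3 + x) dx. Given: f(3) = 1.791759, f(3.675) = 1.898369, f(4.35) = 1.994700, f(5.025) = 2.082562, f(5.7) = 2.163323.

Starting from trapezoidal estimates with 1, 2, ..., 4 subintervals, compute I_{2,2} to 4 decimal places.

I_{0,0} (trapezoid, 1 panel, h=2.7000): 5.339361
I_{1,0} (trapezoid, 2 panels, h=1.3500): 5.362525
I_{2,0} (trapezoid, 4 panels, h=0.6750): 5.368391
I_{1,1} = 5.362525 + (5.362525 − 5.339361)/3 = 5.370246
I_{2,1} = 5.368391 + (5.368391 − 5.362525)/3 = 5.370346
I_{2,2} = 5.370346 + (5.370346 − 5.370246)/15 = 5.370353

5.3704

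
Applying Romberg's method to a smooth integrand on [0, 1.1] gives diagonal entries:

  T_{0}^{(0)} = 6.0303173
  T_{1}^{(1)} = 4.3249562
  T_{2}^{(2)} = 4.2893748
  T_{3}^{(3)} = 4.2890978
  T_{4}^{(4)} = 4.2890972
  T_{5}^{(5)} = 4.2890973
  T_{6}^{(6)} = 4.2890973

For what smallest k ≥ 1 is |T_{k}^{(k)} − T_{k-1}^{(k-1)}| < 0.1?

|T_{1}^{(1)} − T_{0}^{(0)}| = 1.7053611 ≥ 0.1
|T_{2}^{(2)} − T_{1}^{(1)}| = 0.0355814 < 0.1

k = 2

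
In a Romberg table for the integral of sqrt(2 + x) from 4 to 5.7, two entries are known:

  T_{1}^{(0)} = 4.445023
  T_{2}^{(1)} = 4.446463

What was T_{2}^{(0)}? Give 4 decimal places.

From T_{2}^{(1)} = (4·T_{2}^{(0)} − T_{1}^{(0)})/3, solve for T_{2}^{(0)}:
4·T_{2}^{(0)} = 3·4.446463 + 4.445023 = 17.784412
T_{2}^{(0)} = 4.446103

4.4461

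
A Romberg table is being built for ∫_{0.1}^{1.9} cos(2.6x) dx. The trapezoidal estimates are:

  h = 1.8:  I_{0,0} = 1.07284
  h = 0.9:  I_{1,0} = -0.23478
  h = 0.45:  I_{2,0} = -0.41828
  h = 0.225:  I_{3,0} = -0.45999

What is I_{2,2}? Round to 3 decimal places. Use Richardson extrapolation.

I_{1,1} = (4·(-0.23478) − 1.07284) / 3 = -0.67065
I_{2,1} = (4·(-0.41828) − (-0.23478)) / 3 = -0.47945
I_{2,2} = (16·(-0.47945) − (-0.67065)) / 15 = -0.46670
(Column j=1 coincides with Simpson's rule on the same nodes.)

-0.467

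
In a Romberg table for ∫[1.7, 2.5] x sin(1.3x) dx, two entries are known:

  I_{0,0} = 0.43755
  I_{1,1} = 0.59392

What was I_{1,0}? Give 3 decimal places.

0.555

From I_{1,1} = (4·I_{1,0} − I_{0,0})/3, solve for I_{1,0}:
4·I_{1,0} = 3·0.59392 + 0.43755 = 2.21931
I_{1,0} = 0.55483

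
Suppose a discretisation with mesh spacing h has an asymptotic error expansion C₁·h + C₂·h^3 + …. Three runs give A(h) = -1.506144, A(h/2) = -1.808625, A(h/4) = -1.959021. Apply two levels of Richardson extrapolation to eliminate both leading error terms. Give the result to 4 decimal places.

First eliminate the h term (factor 2^1 = 2):
  B₁ = (2·(-1.808625) − (-1.506144))/1 = -2.111106
  B₂ = (2·(-1.959021) − (-1.808625))/1 = -2.109417
Then eliminate the h^3 term (factor 2^3 = 8):
  (8·(-2.109417) − (-2.111106))/7 = -2.109176

-2.1092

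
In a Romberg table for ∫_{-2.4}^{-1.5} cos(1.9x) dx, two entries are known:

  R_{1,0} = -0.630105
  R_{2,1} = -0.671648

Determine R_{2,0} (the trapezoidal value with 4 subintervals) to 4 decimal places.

From R_{2,1} = (4·R_{2,0} − R_{1,0})/3, solve for R_{2,0}:
4·R_{2,0} = 3·(-0.671648) + (-0.630105) = -2.645049
R_{2,0} = -0.661262

-0.6613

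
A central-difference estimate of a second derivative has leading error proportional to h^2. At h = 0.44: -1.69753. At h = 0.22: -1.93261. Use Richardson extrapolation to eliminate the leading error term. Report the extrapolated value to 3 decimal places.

The leading error scales as h^2; refining by a factor of 2 reduces it by 2^2 = 4.
Extrapolated value = (4·A(h/2) − A(h)) / (4 − 1)
= (4·(-1.93261) − (-1.69753)) / 3
= -6.03291 / 3 = -2.01097

-2.011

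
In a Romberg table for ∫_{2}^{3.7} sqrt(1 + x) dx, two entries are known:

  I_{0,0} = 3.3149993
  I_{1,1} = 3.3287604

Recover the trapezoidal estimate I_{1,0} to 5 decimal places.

3.32532

From I_{1,1} = (4·I_{1,0} − I_{0,0})/3, solve for I_{1,0}:
4·I_{1,0} = 3·3.3287604 + 3.3149993 = 13.3012805
I_{1,0} = 3.3253201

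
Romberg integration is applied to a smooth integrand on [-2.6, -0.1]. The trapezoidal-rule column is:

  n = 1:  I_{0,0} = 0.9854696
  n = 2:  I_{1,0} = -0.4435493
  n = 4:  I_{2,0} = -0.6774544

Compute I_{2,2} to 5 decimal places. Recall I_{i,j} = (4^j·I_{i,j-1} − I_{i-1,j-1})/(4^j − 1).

-0.74446

Richardson extrapolation on the trapezoidal column (denominator 4−1=3):
I_{1,1} = -0.4435493 + (-0.4435493 − 0.9854696)/3 = -0.9198889
I_{2,1} = -0.6774544 + (-0.6774544 − (-0.4435493))/3 = -0.7554228
I_{2,2} = (16·(-0.7554228) − (-0.9198889)) / 15 = -0.7444584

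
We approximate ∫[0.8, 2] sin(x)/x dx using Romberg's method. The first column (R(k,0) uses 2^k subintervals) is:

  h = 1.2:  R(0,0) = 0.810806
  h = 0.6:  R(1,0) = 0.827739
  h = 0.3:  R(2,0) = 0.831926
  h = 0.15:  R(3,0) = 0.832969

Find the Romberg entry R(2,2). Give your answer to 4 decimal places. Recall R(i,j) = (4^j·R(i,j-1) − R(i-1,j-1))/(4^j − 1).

0.8333

Richardson extrapolation on the trapezoidal column (denominator 4−1=3):
R(1,1) = (4·0.827739 − 0.810806) / 3 = 0.833383
R(2,1) = 0.831926 + (0.831926 − 0.827739)/3 = 0.833322
R(2,2) = 0.833322 + (0.833322 − 0.833383)/15 = 0.833318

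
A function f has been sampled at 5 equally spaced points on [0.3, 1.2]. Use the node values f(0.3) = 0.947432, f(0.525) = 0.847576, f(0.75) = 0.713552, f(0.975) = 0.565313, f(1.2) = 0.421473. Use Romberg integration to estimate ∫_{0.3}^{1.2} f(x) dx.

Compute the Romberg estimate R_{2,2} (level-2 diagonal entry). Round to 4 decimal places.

R_{0,0} (trapezoid, 1 panel, h=0.9000): 0.616007
R_{1,0} (trapezoid, 2 panels, h=0.4500): 0.629102
R_{2,0} (trapezoid, 4 panels, h=0.2250): 0.632451
R_{1,1} = 0.629102 + (0.629102 − 0.616007)/3 = 0.633467
R_{2,1} = 0.632451 + (0.632451 − 0.629102)/3 = 0.633567
R_{2,2} = 0.633567 + (0.633567 − 0.633467)/15 = 0.633574

0.6336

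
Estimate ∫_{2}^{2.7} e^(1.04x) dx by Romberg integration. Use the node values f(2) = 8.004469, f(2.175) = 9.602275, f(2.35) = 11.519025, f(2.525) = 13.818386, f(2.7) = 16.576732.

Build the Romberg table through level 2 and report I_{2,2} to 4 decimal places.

I_{0,0} (trapezoid, 1 panel, h=0.7000): 8.603420
I_{1,0} (trapezoid, 2 panels, h=0.3500): 8.333369
I_{2,0} (trapezoid, 4 panels, h=0.1750): 8.265300
I_{1,1} = 8.333369 + (8.333369 − 8.603420)/3 = 8.243352
I_{2,1} = 8.265300 + (8.265300 − 8.333369)/3 = 8.242610
I_{2,2} = 8.242610 + (8.242610 − 8.243352)/15 = 8.242561

8.2426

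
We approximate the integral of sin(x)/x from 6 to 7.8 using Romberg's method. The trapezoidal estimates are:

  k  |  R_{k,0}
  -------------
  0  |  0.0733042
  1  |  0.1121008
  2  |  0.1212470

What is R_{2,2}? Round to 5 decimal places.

Richardson extrapolation on the trapezoidal column (denominator 4−1=3):
R_{1,1} = 0.1121008 + (0.1121008 − 0.0733042)/3 = 0.1250330
R_{2,1} = 0.1212470 + (0.1212470 − 0.1121008)/3 = 0.1242957
R_{2,2} = (16·0.1242957 − 0.1250330) / 15 = 0.1242465

0.12425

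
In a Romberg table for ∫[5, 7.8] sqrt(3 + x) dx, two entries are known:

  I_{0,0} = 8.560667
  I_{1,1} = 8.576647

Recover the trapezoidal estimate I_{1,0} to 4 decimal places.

8.5727

From I_{1,1} = (4·I_{1,0} − I_{0,0})/3, solve for I_{1,0}:
4·I_{1,0} = 3·8.576647 + 8.560667 = 34.290608
I_{1,0} = 8.572652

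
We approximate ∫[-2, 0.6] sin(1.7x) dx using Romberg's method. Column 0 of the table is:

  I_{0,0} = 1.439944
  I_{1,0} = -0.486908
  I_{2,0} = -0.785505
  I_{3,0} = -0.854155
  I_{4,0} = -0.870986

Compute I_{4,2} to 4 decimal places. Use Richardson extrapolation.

-0.8766

Richardson extrapolation on the trapezoidal column (denominator 4−1=3):
I_{3,1} = (4·(-0.854155) − (-0.785505)) / 3 = -0.877038
I_{4,1} = -0.870986 + (-0.870986 − (-0.854155))/3 = -0.876596
I_{4,2} = -0.876596 + (-0.876596 − (-0.877038))/15 = -0.876567
(Column j=1 coincides with Simpson's rule on the same nodes.)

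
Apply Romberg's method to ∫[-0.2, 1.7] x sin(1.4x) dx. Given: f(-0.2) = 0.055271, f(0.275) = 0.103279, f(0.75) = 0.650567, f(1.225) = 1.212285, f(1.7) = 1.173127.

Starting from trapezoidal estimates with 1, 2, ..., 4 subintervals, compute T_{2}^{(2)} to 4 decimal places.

T_{0}^{(0)} (trapezoid, 1 panel, h=1.9000): 1.166978
T_{1}^{(0)} (trapezoid, 2 panels, h=0.9500): 1.201528
T_{2}^{(0)} (trapezoid, 4 panels, h=0.4750): 1.225657
T_{1}^{(1)} = 1.201528 + (1.201528 − 1.166978)/3 = 1.213045
T_{2}^{(1)} = 1.225657 + (1.225657 − 1.201528)/3 = 1.233700
T_{2}^{(2)} = 1.233700 + (1.233700 − 1.213045)/15 = 1.235077

1.2351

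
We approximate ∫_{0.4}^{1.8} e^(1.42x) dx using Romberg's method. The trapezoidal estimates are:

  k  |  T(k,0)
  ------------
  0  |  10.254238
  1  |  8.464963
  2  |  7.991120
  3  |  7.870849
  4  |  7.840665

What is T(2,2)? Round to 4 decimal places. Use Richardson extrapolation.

7.8308

Richardson extrapolation on the trapezoidal column (denominator 4−1=3):
T(1,1) = (4·8.464963 − 10.254238) / 3 = 7.868538
T(2,1) = (4·7.991120 − 8.464963) / 3 = 7.833172
T(2,2) = (16·7.833172 − 7.868538) / 15 = 7.830814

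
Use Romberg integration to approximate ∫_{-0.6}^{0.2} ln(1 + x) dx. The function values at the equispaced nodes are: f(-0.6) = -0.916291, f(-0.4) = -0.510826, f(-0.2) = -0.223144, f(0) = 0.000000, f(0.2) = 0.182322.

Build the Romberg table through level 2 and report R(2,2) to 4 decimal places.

R(0,0) (trapezoid, 1 panel, h=0.8000): -0.293588
R(1,0) (trapezoid, 2 panels, h=0.4000): -0.236051
R(2,0) (trapezoid, 4 panels, h=0.2000): -0.220191
R(1,1) = -0.236051 + (-0.236051 − (-0.293588))/3 = -0.216872
R(2,1) = -0.220191 + (-0.220191 − (-0.236051))/3 = -0.214904
R(2,2) = -0.214904 + (-0.214904 − (-0.216872))/15 = -0.214773

-0.2148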